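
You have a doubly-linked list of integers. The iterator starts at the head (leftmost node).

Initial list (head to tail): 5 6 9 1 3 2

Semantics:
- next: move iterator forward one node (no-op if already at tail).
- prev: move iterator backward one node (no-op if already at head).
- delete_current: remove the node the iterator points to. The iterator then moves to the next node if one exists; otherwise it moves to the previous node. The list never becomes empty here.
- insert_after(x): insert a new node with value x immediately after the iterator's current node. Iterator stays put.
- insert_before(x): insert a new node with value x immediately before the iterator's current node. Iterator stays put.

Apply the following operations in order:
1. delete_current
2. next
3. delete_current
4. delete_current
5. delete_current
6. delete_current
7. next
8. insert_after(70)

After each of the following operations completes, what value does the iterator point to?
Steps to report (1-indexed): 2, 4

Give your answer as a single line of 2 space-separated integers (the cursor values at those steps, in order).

Answer: 9 3

Derivation:
After 1 (delete_current): list=[6, 9, 1, 3, 2] cursor@6
After 2 (next): list=[6, 9, 1, 3, 2] cursor@9
After 3 (delete_current): list=[6, 1, 3, 2] cursor@1
After 4 (delete_current): list=[6, 3, 2] cursor@3
After 5 (delete_current): list=[6, 2] cursor@2
After 6 (delete_current): list=[6] cursor@6
After 7 (next): list=[6] cursor@6
After 8 (insert_after(70)): list=[6, 70] cursor@6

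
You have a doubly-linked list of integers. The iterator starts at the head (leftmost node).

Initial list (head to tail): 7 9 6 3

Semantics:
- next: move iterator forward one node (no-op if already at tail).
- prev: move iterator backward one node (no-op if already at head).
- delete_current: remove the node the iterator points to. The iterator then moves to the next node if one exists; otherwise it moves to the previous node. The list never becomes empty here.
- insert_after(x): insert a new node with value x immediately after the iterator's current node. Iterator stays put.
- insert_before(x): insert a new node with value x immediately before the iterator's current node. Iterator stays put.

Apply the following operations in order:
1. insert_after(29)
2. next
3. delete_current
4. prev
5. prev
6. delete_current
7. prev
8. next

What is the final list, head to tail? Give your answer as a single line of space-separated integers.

After 1 (insert_after(29)): list=[7, 29, 9, 6, 3] cursor@7
After 2 (next): list=[7, 29, 9, 6, 3] cursor@29
After 3 (delete_current): list=[7, 9, 6, 3] cursor@9
After 4 (prev): list=[7, 9, 6, 3] cursor@7
After 5 (prev): list=[7, 9, 6, 3] cursor@7
After 6 (delete_current): list=[9, 6, 3] cursor@9
After 7 (prev): list=[9, 6, 3] cursor@9
After 8 (next): list=[9, 6, 3] cursor@6

Answer: 9 6 3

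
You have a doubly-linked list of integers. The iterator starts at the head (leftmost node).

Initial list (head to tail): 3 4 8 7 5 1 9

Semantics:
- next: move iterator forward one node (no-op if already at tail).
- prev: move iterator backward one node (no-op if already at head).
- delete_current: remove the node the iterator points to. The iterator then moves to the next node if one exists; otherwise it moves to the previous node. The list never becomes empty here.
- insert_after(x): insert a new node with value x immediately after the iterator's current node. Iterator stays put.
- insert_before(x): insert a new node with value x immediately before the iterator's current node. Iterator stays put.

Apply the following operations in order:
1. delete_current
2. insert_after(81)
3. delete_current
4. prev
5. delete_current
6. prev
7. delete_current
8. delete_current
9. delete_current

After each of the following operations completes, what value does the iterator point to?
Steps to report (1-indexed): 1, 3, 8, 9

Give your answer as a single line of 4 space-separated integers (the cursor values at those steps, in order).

Answer: 4 81 5 1

Derivation:
After 1 (delete_current): list=[4, 8, 7, 5, 1, 9] cursor@4
After 2 (insert_after(81)): list=[4, 81, 8, 7, 5, 1, 9] cursor@4
After 3 (delete_current): list=[81, 8, 7, 5, 1, 9] cursor@81
After 4 (prev): list=[81, 8, 7, 5, 1, 9] cursor@81
After 5 (delete_current): list=[8, 7, 5, 1, 9] cursor@8
After 6 (prev): list=[8, 7, 5, 1, 9] cursor@8
After 7 (delete_current): list=[7, 5, 1, 9] cursor@7
After 8 (delete_current): list=[5, 1, 9] cursor@5
After 9 (delete_current): list=[1, 9] cursor@1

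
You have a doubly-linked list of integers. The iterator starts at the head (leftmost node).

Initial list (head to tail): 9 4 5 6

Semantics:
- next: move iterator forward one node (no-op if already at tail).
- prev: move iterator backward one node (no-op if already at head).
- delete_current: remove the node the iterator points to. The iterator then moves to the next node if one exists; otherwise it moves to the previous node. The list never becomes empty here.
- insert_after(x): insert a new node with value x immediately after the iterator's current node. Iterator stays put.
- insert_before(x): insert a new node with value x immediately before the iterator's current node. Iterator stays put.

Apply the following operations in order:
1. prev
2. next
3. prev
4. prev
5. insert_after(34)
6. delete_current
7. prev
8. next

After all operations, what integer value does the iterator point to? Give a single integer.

Answer: 4

Derivation:
After 1 (prev): list=[9, 4, 5, 6] cursor@9
After 2 (next): list=[9, 4, 5, 6] cursor@4
After 3 (prev): list=[9, 4, 5, 6] cursor@9
After 4 (prev): list=[9, 4, 5, 6] cursor@9
After 5 (insert_after(34)): list=[9, 34, 4, 5, 6] cursor@9
After 6 (delete_current): list=[34, 4, 5, 6] cursor@34
After 7 (prev): list=[34, 4, 5, 6] cursor@34
After 8 (next): list=[34, 4, 5, 6] cursor@4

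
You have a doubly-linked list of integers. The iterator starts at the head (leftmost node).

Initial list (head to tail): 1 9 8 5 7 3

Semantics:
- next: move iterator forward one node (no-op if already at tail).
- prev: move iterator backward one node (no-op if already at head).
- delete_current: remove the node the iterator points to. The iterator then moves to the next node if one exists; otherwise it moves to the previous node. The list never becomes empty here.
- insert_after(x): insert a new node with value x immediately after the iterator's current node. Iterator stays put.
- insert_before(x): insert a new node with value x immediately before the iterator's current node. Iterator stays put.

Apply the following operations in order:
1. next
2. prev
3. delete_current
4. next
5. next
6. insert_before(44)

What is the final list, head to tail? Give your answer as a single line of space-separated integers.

Answer: 9 8 44 5 7 3

Derivation:
After 1 (next): list=[1, 9, 8, 5, 7, 3] cursor@9
After 2 (prev): list=[1, 9, 8, 5, 7, 3] cursor@1
After 3 (delete_current): list=[9, 8, 5, 7, 3] cursor@9
After 4 (next): list=[9, 8, 5, 7, 3] cursor@8
After 5 (next): list=[9, 8, 5, 7, 3] cursor@5
After 6 (insert_before(44)): list=[9, 8, 44, 5, 7, 3] cursor@5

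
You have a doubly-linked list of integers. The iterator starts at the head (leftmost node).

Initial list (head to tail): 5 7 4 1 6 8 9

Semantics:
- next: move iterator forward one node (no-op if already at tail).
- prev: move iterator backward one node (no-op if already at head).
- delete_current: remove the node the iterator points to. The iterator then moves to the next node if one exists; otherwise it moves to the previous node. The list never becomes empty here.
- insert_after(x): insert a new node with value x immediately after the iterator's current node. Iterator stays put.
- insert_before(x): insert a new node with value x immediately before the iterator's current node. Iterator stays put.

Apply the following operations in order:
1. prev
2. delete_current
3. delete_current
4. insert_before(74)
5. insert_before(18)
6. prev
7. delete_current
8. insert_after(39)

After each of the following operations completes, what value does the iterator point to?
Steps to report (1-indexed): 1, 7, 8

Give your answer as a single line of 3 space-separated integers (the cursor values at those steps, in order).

Answer: 5 4 4

Derivation:
After 1 (prev): list=[5, 7, 4, 1, 6, 8, 9] cursor@5
After 2 (delete_current): list=[7, 4, 1, 6, 8, 9] cursor@7
After 3 (delete_current): list=[4, 1, 6, 8, 9] cursor@4
After 4 (insert_before(74)): list=[74, 4, 1, 6, 8, 9] cursor@4
After 5 (insert_before(18)): list=[74, 18, 4, 1, 6, 8, 9] cursor@4
After 6 (prev): list=[74, 18, 4, 1, 6, 8, 9] cursor@18
After 7 (delete_current): list=[74, 4, 1, 6, 8, 9] cursor@4
After 8 (insert_after(39)): list=[74, 4, 39, 1, 6, 8, 9] cursor@4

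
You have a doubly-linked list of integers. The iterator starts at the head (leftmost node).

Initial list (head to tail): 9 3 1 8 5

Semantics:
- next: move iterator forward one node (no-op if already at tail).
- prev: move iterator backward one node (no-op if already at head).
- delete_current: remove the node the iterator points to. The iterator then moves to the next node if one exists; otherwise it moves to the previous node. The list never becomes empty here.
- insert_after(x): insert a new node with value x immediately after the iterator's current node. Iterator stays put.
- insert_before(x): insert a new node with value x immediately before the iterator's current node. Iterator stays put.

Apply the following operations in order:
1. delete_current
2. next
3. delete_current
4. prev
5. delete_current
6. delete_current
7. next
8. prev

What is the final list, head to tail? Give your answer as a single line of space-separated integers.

Answer: 5

Derivation:
After 1 (delete_current): list=[3, 1, 8, 5] cursor@3
After 2 (next): list=[3, 1, 8, 5] cursor@1
After 3 (delete_current): list=[3, 8, 5] cursor@8
After 4 (prev): list=[3, 8, 5] cursor@3
After 5 (delete_current): list=[8, 5] cursor@8
After 6 (delete_current): list=[5] cursor@5
After 7 (next): list=[5] cursor@5
After 8 (prev): list=[5] cursor@5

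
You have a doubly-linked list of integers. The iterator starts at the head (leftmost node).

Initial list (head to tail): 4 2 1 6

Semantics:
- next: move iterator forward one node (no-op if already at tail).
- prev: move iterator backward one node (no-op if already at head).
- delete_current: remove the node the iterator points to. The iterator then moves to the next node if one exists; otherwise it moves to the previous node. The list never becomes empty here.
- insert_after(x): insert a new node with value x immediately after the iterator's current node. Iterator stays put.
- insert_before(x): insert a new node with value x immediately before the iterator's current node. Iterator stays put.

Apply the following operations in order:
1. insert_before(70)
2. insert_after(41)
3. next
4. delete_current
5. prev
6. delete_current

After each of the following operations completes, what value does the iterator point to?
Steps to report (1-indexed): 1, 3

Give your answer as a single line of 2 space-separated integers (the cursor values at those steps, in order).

After 1 (insert_before(70)): list=[70, 4, 2, 1, 6] cursor@4
After 2 (insert_after(41)): list=[70, 4, 41, 2, 1, 6] cursor@4
After 3 (next): list=[70, 4, 41, 2, 1, 6] cursor@41
After 4 (delete_current): list=[70, 4, 2, 1, 6] cursor@2
After 5 (prev): list=[70, 4, 2, 1, 6] cursor@4
After 6 (delete_current): list=[70, 2, 1, 6] cursor@2

Answer: 4 41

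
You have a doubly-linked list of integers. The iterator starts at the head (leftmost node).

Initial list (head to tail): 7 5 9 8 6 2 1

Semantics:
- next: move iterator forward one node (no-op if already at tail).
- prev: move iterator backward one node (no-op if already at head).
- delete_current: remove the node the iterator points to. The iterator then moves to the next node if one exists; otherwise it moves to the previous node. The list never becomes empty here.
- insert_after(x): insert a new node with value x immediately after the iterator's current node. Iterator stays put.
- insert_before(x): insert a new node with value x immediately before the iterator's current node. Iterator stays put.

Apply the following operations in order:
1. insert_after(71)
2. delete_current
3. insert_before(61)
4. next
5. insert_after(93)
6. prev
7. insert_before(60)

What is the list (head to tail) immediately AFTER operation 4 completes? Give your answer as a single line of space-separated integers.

After 1 (insert_after(71)): list=[7, 71, 5, 9, 8, 6, 2, 1] cursor@7
After 2 (delete_current): list=[71, 5, 9, 8, 6, 2, 1] cursor@71
After 3 (insert_before(61)): list=[61, 71, 5, 9, 8, 6, 2, 1] cursor@71
After 4 (next): list=[61, 71, 5, 9, 8, 6, 2, 1] cursor@5

Answer: 61 71 5 9 8 6 2 1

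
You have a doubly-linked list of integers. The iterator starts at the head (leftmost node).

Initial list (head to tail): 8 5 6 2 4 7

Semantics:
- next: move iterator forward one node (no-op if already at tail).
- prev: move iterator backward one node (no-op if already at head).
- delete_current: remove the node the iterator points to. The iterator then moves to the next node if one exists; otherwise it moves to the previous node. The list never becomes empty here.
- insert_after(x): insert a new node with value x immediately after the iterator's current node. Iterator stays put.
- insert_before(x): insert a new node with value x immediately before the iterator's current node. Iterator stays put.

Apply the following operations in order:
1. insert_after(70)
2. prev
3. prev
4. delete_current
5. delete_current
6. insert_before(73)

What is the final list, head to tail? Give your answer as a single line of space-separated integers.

After 1 (insert_after(70)): list=[8, 70, 5, 6, 2, 4, 7] cursor@8
After 2 (prev): list=[8, 70, 5, 6, 2, 4, 7] cursor@8
After 3 (prev): list=[8, 70, 5, 6, 2, 4, 7] cursor@8
After 4 (delete_current): list=[70, 5, 6, 2, 4, 7] cursor@70
After 5 (delete_current): list=[5, 6, 2, 4, 7] cursor@5
After 6 (insert_before(73)): list=[73, 5, 6, 2, 4, 7] cursor@5

Answer: 73 5 6 2 4 7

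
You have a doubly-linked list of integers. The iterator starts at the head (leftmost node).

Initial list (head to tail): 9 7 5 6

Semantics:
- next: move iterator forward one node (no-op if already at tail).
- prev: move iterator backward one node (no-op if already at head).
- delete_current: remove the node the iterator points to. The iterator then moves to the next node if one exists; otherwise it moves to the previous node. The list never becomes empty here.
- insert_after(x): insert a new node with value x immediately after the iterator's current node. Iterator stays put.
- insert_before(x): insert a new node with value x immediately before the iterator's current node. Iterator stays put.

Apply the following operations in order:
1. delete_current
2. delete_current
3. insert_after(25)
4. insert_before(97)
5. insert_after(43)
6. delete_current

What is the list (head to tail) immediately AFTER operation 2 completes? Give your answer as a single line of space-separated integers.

After 1 (delete_current): list=[7, 5, 6] cursor@7
After 2 (delete_current): list=[5, 6] cursor@5

Answer: 5 6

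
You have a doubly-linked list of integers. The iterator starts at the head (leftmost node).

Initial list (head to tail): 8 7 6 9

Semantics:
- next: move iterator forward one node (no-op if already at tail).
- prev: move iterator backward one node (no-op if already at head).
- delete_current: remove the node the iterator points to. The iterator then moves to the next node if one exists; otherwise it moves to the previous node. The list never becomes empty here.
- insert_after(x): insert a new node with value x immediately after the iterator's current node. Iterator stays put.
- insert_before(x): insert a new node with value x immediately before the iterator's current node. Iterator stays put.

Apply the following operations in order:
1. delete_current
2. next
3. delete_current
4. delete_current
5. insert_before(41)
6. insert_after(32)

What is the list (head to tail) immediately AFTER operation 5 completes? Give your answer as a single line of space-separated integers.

After 1 (delete_current): list=[7, 6, 9] cursor@7
After 2 (next): list=[7, 6, 9] cursor@6
After 3 (delete_current): list=[7, 9] cursor@9
After 4 (delete_current): list=[7] cursor@7
After 5 (insert_before(41)): list=[41, 7] cursor@7

Answer: 41 7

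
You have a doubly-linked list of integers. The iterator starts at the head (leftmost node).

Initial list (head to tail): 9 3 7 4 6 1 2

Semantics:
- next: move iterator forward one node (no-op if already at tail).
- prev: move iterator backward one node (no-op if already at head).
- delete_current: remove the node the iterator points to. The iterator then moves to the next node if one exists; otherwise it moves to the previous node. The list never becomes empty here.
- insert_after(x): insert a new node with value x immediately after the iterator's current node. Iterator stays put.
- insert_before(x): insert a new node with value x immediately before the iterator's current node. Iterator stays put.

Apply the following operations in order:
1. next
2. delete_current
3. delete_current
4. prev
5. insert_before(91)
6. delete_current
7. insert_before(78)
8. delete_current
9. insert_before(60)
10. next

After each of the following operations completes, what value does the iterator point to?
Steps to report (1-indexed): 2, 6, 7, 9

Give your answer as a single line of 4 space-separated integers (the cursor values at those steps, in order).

After 1 (next): list=[9, 3, 7, 4, 6, 1, 2] cursor@3
After 2 (delete_current): list=[9, 7, 4, 6, 1, 2] cursor@7
After 3 (delete_current): list=[9, 4, 6, 1, 2] cursor@4
After 4 (prev): list=[9, 4, 6, 1, 2] cursor@9
After 5 (insert_before(91)): list=[91, 9, 4, 6, 1, 2] cursor@9
After 6 (delete_current): list=[91, 4, 6, 1, 2] cursor@4
After 7 (insert_before(78)): list=[91, 78, 4, 6, 1, 2] cursor@4
After 8 (delete_current): list=[91, 78, 6, 1, 2] cursor@6
After 9 (insert_before(60)): list=[91, 78, 60, 6, 1, 2] cursor@6
After 10 (next): list=[91, 78, 60, 6, 1, 2] cursor@1

Answer: 7 4 4 6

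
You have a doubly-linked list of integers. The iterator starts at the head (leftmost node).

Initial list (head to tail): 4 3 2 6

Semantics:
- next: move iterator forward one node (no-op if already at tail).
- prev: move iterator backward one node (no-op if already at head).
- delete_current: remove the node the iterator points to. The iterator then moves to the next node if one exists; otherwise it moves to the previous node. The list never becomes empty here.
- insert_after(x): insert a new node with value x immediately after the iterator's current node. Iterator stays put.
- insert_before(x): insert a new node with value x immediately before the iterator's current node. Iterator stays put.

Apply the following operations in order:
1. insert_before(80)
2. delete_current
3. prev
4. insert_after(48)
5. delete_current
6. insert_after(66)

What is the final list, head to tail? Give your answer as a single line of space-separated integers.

After 1 (insert_before(80)): list=[80, 4, 3, 2, 6] cursor@4
After 2 (delete_current): list=[80, 3, 2, 6] cursor@3
After 3 (prev): list=[80, 3, 2, 6] cursor@80
After 4 (insert_after(48)): list=[80, 48, 3, 2, 6] cursor@80
After 5 (delete_current): list=[48, 3, 2, 6] cursor@48
After 6 (insert_after(66)): list=[48, 66, 3, 2, 6] cursor@48

Answer: 48 66 3 2 6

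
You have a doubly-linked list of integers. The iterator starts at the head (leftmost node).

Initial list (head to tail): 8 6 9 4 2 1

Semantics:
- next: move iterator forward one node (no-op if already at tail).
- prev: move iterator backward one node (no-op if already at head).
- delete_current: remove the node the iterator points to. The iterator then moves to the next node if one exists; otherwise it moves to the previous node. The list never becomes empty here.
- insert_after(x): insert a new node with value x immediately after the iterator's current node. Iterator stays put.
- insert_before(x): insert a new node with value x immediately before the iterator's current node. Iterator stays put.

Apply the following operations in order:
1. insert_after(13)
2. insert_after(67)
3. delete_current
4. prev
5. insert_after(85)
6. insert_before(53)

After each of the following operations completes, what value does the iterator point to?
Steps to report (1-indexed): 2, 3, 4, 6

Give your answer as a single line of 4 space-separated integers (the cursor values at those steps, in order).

Answer: 8 67 67 67

Derivation:
After 1 (insert_after(13)): list=[8, 13, 6, 9, 4, 2, 1] cursor@8
After 2 (insert_after(67)): list=[8, 67, 13, 6, 9, 4, 2, 1] cursor@8
After 3 (delete_current): list=[67, 13, 6, 9, 4, 2, 1] cursor@67
After 4 (prev): list=[67, 13, 6, 9, 4, 2, 1] cursor@67
After 5 (insert_after(85)): list=[67, 85, 13, 6, 9, 4, 2, 1] cursor@67
After 6 (insert_before(53)): list=[53, 67, 85, 13, 6, 9, 4, 2, 1] cursor@67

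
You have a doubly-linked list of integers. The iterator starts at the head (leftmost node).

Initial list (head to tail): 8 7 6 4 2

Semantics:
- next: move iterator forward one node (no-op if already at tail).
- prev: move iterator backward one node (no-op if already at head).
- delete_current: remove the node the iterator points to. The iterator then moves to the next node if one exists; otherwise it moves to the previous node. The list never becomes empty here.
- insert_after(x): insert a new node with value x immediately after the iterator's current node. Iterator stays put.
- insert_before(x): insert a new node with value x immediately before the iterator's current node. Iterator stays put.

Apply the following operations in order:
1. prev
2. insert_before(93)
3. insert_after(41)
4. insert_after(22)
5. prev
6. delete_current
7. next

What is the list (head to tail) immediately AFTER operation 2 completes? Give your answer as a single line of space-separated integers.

After 1 (prev): list=[8, 7, 6, 4, 2] cursor@8
After 2 (insert_before(93)): list=[93, 8, 7, 6, 4, 2] cursor@8

Answer: 93 8 7 6 4 2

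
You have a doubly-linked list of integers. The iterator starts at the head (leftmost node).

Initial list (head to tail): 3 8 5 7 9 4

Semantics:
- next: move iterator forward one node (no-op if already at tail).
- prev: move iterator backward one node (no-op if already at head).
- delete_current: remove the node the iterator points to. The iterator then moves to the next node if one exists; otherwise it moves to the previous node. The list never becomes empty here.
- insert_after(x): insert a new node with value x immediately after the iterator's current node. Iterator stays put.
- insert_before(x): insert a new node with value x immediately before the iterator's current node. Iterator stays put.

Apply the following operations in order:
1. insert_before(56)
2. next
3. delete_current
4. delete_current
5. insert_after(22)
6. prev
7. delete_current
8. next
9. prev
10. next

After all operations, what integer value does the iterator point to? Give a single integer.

After 1 (insert_before(56)): list=[56, 3, 8, 5, 7, 9, 4] cursor@3
After 2 (next): list=[56, 3, 8, 5, 7, 9, 4] cursor@8
After 3 (delete_current): list=[56, 3, 5, 7, 9, 4] cursor@5
After 4 (delete_current): list=[56, 3, 7, 9, 4] cursor@7
After 5 (insert_after(22)): list=[56, 3, 7, 22, 9, 4] cursor@7
After 6 (prev): list=[56, 3, 7, 22, 9, 4] cursor@3
After 7 (delete_current): list=[56, 7, 22, 9, 4] cursor@7
After 8 (next): list=[56, 7, 22, 9, 4] cursor@22
After 9 (prev): list=[56, 7, 22, 9, 4] cursor@7
After 10 (next): list=[56, 7, 22, 9, 4] cursor@22

Answer: 22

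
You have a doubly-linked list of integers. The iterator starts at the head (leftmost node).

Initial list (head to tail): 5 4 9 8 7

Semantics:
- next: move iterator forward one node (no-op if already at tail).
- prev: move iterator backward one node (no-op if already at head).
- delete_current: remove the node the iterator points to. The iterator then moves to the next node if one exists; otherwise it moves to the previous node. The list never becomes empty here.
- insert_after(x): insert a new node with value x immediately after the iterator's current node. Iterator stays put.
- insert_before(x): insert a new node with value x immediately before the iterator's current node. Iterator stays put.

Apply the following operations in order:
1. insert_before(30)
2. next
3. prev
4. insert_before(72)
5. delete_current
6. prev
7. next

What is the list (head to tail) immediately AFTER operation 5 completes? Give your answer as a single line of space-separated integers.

After 1 (insert_before(30)): list=[30, 5, 4, 9, 8, 7] cursor@5
After 2 (next): list=[30, 5, 4, 9, 8, 7] cursor@4
After 3 (prev): list=[30, 5, 4, 9, 8, 7] cursor@5
After 4 (insert_before(72)): list=[30, 72, 5, 4, 9, 8, 7] cursor@5
After 5 (delete_current): list=[30, 72, 4, 9, 8, 7] cursor@4

Answer: 30 72 4 9 8 7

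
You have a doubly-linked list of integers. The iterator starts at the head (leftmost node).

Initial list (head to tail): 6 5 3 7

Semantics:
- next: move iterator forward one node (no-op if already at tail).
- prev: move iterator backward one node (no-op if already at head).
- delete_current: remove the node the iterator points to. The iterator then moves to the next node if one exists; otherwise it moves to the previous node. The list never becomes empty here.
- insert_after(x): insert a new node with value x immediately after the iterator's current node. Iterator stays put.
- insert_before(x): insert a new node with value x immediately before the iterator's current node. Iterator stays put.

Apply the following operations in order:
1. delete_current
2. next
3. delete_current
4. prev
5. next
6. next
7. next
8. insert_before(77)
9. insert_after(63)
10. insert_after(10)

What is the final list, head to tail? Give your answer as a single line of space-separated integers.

After 1 (delete_current): list=[5, 3, 7] cursor@5
After 2 (next): list=[5, 3, 7] cursor@3
After 3 (delete_current): list=[5, 7] cursor@7
After 4 (prev): list=[5, 7] cursor@5
After 5 (next): list=[5, 7] cursor@7
After 6 (next): list=[5, 7] cursor@7
After 7 (next): list=[5, 7] cursor@7
After 8 (insert_before(77)): list=[5, 77, 7] cursor@7
After 9 (insert_after(63)): list=[5, 77, 7, 63] cursor@7
After 10 (insert_after(10)): list=[5, 77, 7, 10, 63] cursor@7

Answer: 5 77 7 10 63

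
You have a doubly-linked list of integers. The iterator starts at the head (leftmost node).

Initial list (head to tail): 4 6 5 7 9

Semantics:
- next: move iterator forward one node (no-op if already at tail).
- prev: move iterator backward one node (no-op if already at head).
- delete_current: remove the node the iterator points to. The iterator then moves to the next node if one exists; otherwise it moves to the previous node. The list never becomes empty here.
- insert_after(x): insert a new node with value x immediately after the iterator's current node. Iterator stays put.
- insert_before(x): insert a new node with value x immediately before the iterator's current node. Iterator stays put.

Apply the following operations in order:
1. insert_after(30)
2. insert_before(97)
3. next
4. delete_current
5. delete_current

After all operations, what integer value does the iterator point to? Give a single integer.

After 1 (insert_after(30)): list=[4, 30, 6, 5, 7, 9] cursor@4
After 2 (insert_before(97)): list=[97, 4, 30, 6, 5, 7, 9] cursor@4
After 3 (next): list=[97, 4, 30, 6, 5, 7, 9] cursor@30
After 4 (delete_current): list=[97, 4, 6, 5, 7, 9] cursor@6
After 5 (delete_current): list=[97, 4, 5, 7, 9] cursor@5

Answer: 5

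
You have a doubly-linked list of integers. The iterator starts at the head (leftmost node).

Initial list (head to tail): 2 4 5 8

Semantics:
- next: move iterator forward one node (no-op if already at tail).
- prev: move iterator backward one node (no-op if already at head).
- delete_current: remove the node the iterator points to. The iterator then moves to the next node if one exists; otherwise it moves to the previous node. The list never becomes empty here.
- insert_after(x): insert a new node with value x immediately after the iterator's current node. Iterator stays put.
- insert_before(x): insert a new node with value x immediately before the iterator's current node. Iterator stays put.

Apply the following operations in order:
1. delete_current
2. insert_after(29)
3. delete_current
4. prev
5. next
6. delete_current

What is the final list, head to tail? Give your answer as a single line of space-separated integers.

Answer: 29 8

Derivation:
After 1 (delete_current): list=[4, 5, 8] cursor@4
After 2 (insert_after(29)): list=[4, 29, 5, 8] cursor@4
After 3 (delete_current): list=[29, 5, 8] cursor@29
After 4 (prev): list=[29, 5, 8] cursor@29
After 5 (next): list=[29, 5, 8] cursor@5
After 6 (delete_current): list=[29, 8] cursor@8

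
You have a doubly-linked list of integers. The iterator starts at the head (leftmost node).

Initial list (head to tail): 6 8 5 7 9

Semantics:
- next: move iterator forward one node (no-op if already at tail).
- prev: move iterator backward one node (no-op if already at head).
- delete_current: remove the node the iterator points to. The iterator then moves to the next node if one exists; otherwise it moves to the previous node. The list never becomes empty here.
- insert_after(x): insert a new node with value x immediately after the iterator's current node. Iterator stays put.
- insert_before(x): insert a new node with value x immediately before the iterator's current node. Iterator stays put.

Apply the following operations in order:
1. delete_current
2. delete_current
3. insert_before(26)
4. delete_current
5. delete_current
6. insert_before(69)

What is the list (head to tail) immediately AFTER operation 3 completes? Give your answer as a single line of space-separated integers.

Answer: 26 5 7 9

Derivation:
After 1 (delete_current): list=[8, 5, 7, 9] cursor@8
After 2 (delete_current): list=[5, 7, 9] cursor@5
After 3 (insert_before(26)): list=[26, 5, 7, 9] cursor@5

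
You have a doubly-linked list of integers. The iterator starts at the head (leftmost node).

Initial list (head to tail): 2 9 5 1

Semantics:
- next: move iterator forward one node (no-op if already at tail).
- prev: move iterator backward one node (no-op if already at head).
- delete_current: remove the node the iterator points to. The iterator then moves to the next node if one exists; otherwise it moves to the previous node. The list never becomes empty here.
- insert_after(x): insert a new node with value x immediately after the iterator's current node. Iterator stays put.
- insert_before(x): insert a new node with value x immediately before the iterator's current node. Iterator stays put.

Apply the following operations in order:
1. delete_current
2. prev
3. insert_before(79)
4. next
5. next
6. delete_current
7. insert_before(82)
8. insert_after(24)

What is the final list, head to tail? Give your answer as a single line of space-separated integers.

Answer: 79 9 82 5 24

Derivation:
After 1 (delete_current): list=[9, 5, 1] cursor@9
After 2 (prev): list=[9, 5, 1] cursor@9
After 3 (insert_before(79)): list=[79, 9, 5, 1] cursor@9
After 4 (next): list=[79, 9, 5, 1] cursor@5
After 5 (next): list=[79, 9, 5, 1] cursor@1
After 6 (delete_current): list=[79, 9, 5] cursor@5
After 7 (insert_before(82)): list=[79, 9, 82, 5] cursor@5
After 8 (insert_after(24)): list=[79, 9, 82, 5, 24] cursor@5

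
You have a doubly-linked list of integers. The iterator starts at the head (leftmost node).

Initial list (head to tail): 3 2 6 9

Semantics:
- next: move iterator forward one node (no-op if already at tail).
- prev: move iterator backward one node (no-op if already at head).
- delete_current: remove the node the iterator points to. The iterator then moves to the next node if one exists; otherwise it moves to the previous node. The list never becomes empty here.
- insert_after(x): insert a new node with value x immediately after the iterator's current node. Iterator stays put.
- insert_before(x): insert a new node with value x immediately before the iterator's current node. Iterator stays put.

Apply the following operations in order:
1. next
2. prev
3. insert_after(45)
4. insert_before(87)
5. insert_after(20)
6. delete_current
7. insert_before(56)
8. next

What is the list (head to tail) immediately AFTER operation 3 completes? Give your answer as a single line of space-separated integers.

Answer: 3 45 2 6 9

Derivation:
After 1 (next): list=[3, 2, 6, 9] cursor@2
After 2 (prev): list=[3, 2, 6, 9] cursor@3
After 3 (insert_after(45)): list=[3, 45, 2, 6, 9] cursor@3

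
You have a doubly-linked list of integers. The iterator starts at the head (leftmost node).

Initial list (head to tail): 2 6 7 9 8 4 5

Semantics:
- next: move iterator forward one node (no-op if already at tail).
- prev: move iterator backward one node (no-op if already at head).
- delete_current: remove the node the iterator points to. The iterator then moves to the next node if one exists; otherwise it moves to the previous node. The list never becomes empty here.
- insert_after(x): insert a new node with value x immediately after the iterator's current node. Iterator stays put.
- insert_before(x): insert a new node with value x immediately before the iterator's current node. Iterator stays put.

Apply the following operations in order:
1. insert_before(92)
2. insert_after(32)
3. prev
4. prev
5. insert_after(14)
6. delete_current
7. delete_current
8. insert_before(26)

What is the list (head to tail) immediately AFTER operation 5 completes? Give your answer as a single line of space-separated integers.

Answer: 92 14 2 32 6 7 9 8 4 5

Derivation:
After 1 (insert_before(92)): list=[92, 2, 6, 7, 9, 8, 4, 5] cursor@2
After 2 (insert_after(32)): list=[92, 2, 32, 6, 7, 9, 8, 4, 5] cursor@2
After 3 (prev): list=[92, 2, 32, 6, 7, 9, 8, 4, 5] cursor@92
After 4 (prev): list=[92, 2, 32, 6, 7, 9, 8, 4, 5] cursor@92
After 5 (insert_after(14)): list=[92, 14, 2, 32, 6, 7, 9, 8, 4, 5] cursor@92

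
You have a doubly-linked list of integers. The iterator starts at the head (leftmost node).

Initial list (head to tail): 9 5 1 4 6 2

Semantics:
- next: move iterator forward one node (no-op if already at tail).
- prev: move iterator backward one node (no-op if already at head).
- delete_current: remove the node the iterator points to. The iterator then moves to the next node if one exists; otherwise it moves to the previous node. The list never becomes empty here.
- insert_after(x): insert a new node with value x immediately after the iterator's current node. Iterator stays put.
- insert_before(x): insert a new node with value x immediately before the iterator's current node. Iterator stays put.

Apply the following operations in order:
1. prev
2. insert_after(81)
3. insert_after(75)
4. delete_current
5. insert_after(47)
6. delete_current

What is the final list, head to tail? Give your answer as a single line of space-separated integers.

After 1 (prev): list=[9, 5, 1, 4, 6, 2] cursor@9
After 2 (insert_after(81)): list=[9, 81, 5, 1, 4, 6, 2] cursor@9
After 3 (insert_after(75)): list=[9, 75, 81, 5, 1, 4, 6, 2] cursor@9
After 4 (delete_current): list=[75, 81, 5, 1, 4, 6, 2] cursor@75
After 5 (insert_after(47)): list=[75, 47, 81, 5, 1, 4, 6, 2] cursor@75
After 6 (delete_current): list=[47, 81, 5, 1, 4, 6, 2] cursor@47

Answer: 47 81 5 1 4 6 2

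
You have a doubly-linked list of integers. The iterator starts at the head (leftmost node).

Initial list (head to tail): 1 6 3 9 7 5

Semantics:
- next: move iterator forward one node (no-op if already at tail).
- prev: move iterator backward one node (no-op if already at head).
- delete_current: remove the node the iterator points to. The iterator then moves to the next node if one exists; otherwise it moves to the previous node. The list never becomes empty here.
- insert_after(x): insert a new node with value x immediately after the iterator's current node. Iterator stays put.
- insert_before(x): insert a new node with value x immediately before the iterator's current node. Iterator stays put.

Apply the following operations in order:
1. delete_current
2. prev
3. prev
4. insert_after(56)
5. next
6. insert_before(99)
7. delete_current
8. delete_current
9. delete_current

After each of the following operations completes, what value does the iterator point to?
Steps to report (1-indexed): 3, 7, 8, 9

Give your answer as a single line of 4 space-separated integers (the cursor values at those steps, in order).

Answer: 6 3 9 7

Derivation:
After 1 (delete_current): list=[6, 3, 9, 7, 5] cursor@6
After 2 (prev): list=[6, 3, 9, 7, 5] cursor@6
After 3 (prev): list=[6, 3, 9, 7, 5] cursor@6
After 4 (insert_after(56)): list=[6, 56, 3, 9, 7, 5] cursor@6
After 5 (next): list=[6, 56, 3, 9, 7, 5] cursor@56
After 6 (insert_before(99)): list=[6, 99, 56, 3, 9, 7, 5] cursor@56
After 7 (delete_current): list=[6, 99, 3, 9, 7, 5] cursor@3
After 8 (delete_current): list=[6, 99, 9, 7, 5] cursor@9
After 9 (delete_current): list=[6, 99, 7, 5] cursor@7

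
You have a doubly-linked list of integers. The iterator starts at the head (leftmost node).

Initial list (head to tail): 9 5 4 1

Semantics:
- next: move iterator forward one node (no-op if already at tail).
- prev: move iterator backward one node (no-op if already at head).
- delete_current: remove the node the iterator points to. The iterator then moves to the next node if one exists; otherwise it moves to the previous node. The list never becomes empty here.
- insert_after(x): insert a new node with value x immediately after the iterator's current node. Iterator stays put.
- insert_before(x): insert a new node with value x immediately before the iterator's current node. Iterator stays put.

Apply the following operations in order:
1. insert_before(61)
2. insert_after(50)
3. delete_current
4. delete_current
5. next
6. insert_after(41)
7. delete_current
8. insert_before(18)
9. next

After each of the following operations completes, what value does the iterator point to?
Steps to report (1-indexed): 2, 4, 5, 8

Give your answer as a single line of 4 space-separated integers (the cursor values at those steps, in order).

Answer: 9 5 4 41

Derivation:
After 1 (insert_before(61)): list=[61, 9, 5, 4, 1] cursor@9
After 2 (insert_after(50)): list=[61, 9, 50, 5, 4, 1] cursor@9
After 3 (delete_current): list=[61, 50, 5, 4, 1] cursor@50
After 4 (delete_current): list=[61, 5, 4, 1] cursor@5
After 5 (next): list=[61, 5, 4, 1] cursor@4
After 6 (insert_after(41)): list=[61, 5, 4, 41, 1] cursor@4
After 7 (delete_current): list=[61, 5, 41, 1] cursor@41
After 8 (insert_before(18)): list=[61, 5, 18, 41, 1] cursor@41
After 9 (next): list=[61, 5, 18, 41, 1] cursor@1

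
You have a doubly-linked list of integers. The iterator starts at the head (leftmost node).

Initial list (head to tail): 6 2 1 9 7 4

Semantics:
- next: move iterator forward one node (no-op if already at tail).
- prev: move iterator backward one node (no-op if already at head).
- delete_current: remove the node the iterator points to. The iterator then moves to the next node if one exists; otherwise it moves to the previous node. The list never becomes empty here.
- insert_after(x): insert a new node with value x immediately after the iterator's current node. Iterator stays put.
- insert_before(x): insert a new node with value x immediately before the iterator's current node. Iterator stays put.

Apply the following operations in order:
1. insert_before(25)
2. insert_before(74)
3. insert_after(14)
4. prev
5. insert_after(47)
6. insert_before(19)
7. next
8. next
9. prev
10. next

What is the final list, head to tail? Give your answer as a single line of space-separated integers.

After 1 (insert_before(25)): list=[25, 6, 2, 1, 9, 7, 4] cursor@6
After 2 (insert_before(74)): list=[25, 74, 6, 2, 1, 9, 7, 4] cursor@6
After 3 (insert_after(14)): list=[25, 74, 6, 14, 2, 1, 9, 7, 4] cursor@6
After 4 (prev): list=[25, 74, 6, 14, 2, 1, 9, 7, 4] cursor@74
After 5 (insert_after(47)): list=[25, 74, 47, 6, 14, 2, 1, 9, 7, 4] cursor@74
After 6 (insert_before(19)): list=[25, 19, 74, 47, 6, 14, 2, 1, 9, 7, 4] cursor@74
After 7 (next): list=[25, 19, 74, 47, 6, 14, 2, 1, 9, 7, 4] cursor@47
After 8 (next): list=[25, 19, 74, 47, 6, 14, 2, 1, 9, 7, 4] cursor@6
After 9 (prev): list=[25, 19, 74, 47, 6, 14, 2, 1, 9, 7, 4] cursor@47
After 10 (next): list=[25, 19, 74, 47, 6, 14, 2, 1, 9, 7, 4] cursor@6

Answer: 25 19 74 47 6 14 2 1 9 7 4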